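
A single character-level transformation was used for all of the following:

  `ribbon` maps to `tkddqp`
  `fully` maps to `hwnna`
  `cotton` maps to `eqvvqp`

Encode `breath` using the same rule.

Compare letters: r→t is +2, i→k is +2, b→d is +2 — a constant shift. Every letter moves 2 places later in the alphabet, wrapping around z→a.
On breath: b+2=d, r+2=t, e+2=g, a+2=c, t+2=v, h+2=j.

dtgcvj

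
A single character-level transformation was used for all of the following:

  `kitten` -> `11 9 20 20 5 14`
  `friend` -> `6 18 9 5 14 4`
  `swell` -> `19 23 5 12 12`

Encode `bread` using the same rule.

2 18 5 1 4

k is letter #11 and maps to 11: an offset of 0. Letters become their 1-indexed alphabet positions: a=1 … z=26.
For bread: b=2→2, r=18→18, e=5→5, a=1→1, d=4→4.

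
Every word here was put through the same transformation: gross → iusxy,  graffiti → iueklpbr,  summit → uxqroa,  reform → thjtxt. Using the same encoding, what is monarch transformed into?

orrfxjp

The shift increases by 1 at each position, starting from +2: 2, 3, 4, ….
Applying it to monarch: m+2=o, o+3=r, n+4=r, a+5=f, r+6=x, c+7=j, h+8=p.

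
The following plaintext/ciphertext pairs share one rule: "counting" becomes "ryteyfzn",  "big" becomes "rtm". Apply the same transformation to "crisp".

The output letters match the input read backwards, each shifted +11: counting reversed is gnitnuoc. Read the word backwards and shift each letter +11.
For crisp: reverse → psirc; then shift: p+11=a, s+11=d, i+11=t, r+11=c, c+11=n.

adtcn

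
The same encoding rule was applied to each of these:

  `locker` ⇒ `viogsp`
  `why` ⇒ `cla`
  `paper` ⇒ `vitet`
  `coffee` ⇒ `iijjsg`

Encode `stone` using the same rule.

The word is reversed, then every letter is shifted forward by 4.
Applying it to stone: reverse → enots; then shift: e+4=i, n+4=r, o+4=s, t+4=x, s+4=w.

irsxw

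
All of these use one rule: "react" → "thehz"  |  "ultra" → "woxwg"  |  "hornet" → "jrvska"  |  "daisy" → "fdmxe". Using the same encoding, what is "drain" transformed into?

In react: r→t is +2, e→h is +3, a→e is +4, c→h is +5 — the shift increases by 1 each position. Each letter shifts forward by (position + 2), i.e. 2, 3, 4, … — the shift grows by one for each successive letter.
Applying it to drain: d+2=f, r+3=u, a+4=e, i+5=n, n+6=t.

fuent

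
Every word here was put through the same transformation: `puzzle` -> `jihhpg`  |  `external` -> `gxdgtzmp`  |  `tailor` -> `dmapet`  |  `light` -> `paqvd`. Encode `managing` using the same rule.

p(15)→j(9) and u(20)→i(8) fit y≡5x+12 (mod 26); the inverse of 5 mod 26 is 21. Treating letters as 0–25, the rule is x ↦ 5x + 12 (mod 26).
Applying it to managing: m(12)→5·12+12≡20=u; a(0)→5·0+12≡12=m; n(13)→5·13+12≡25=z; a(0)→5·0+12≡12=m; g(6)→5·6+12≡16=q; i(8)→5·8+12≡0=a; n(13)→5·13+12≡25=z; g(6)→5·6+12≡16=q (all mod 26).

umzmqazq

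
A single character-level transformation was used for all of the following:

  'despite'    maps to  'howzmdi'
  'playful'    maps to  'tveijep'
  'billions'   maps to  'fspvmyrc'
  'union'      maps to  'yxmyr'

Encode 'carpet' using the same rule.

Shifts by position in despite: pos 0: d→h (+4), pos 1: e→o (+10), pos 2: s→w (+4), pos 3: p→z (+10) — repeating every 2. The shifts repeat in a cycle of length 2: positions 0,1,… shift by +4, +10, then the pattern repeats.
For carpet: c+4=g, a+10=k, r+4=v, p+10=z, e+4=i, t+10=d.

gkvzid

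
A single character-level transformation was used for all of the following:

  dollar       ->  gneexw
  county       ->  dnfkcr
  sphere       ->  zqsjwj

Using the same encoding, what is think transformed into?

csvkb

d(3)→g(6) and o(14)→n(13) fit y≡3x+23 (mod 26); the inverse of 3 mod 26 is 9. Treating letters as 0–25, the rule is x ↦ 3x + 23 (mod 26).
Applying it to think: t(19)→3·19+23≡2=c; h(7)→3·7+23≡18=s; i(8)→3·8+23≡21=v; n(13)→3·13+23≡10=k; k(10)→3·10+23≡1=b (all mod 26).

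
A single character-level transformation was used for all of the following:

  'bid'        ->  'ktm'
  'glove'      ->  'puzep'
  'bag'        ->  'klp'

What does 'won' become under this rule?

The shift depends on letter class: consonant b→k is +9, but vowel i→t is +11. The rule splits by letter class: vowels +11, consonants +9.
On won: w(cons)+9=f, o(vowel)+11=z, n(cons)+9=w.

fzw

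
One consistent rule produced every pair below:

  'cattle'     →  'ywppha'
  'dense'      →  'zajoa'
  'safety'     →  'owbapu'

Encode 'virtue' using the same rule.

renpqa

Compare letters: c→y is +22, a→w is +22, t→p is +22 — a constant shift. This is a Caesar cipher with shift 22.
On virtue: v+22=r, i+22=e, r+22=n, t+22=p, u+22=q, e+22=a.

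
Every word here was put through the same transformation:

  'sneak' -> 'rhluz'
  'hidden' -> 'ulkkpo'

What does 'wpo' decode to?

hip

The output letters match the input read backwards, each shifted +7: sneak reversed is kaens. The word is reversed, then every letter is shifted forward by 7.
Undoing it on wpo: shift back: w−7=p, p−7=i, o−7=h → pih; then reverse → hip.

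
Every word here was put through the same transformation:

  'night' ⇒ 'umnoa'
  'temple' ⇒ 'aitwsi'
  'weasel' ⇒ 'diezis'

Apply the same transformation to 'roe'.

The shift depends on letter class: consonant n→u is +7, but vowel i→m is +4. Vowels shift forward by 4 and consonants shift forward by 7.
On roe: r(cons)+7=y, o(vowel)+4=s, e(vowel)+4=i.

ysi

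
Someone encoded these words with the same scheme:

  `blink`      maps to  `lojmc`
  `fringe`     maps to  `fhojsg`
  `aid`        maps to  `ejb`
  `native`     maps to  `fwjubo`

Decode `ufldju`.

ticket

The output letters match the input read backwards, each shifted +1: blink reversed is knilb. Two steps: reverse the string, then apply a Caesar shift of +1.
Undoing it on ufldju: shift back: u−1=t, f−1=e, l−1=k, d−1=c, j−1=i, u−1=t → tekcit; then reverse → ticket.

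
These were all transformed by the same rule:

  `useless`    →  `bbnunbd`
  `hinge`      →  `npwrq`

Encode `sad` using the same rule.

mjb

The word is reversed, then every letter is shifted forward by 9.
For sad: reverse → das; then shift: d+9=m, a+9=j, s+9=b.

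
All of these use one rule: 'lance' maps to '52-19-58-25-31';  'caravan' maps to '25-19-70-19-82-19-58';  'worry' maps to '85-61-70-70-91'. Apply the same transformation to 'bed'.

22-31-28

l(#12)→52 and a(#1)→19: differences scale by 3, so n = 3·pos + 16. With a=1..z=26, the number is 3·pos + 16.
On bed: b=2→22, e=5→31, d=4→28.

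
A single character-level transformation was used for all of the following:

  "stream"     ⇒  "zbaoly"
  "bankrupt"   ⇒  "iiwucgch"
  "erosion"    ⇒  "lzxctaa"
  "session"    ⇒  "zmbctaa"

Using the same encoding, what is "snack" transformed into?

zvjmv

In stream: s→z is +7, t→b is +8, r→a is +9, e→o is +10 — the shift increases by 1 each position. Each letter shifts forward by (position + 7), i.e. 7, 8, 9, … — the shift grows by one for each successive letter.
Applying it to snack: s+7=z, n+8=v, a+9=j, c+10=m, k+11=v.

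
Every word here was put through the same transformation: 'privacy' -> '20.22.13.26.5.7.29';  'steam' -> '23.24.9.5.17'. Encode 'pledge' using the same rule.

20.16.9.8.11.9

Letters become their 1-based position plus 4 (so a→5, b→6, …).
For pledge: p=16→20, l=12→16, e=5→9, d=4→8, g=7→11, e=5→9.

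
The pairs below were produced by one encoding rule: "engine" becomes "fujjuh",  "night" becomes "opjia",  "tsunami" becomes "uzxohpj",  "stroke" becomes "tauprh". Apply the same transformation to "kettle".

llwush

Shifts by position in engine: pos 0: e→f (+1), pos 1: n→u (+7), pos 2: g→j (+3), pos 3: i→j (+1), pos 4: n→u (+7), pos 5: e→h (+3) — repeating every 3. It's a Vigenère-style cipher with numeric key [1,7,3]: position i shifts by key[i mod 3].
On kettle: k+1=l, e+7=l, t+3=w, t+1=u, l+7=s, e+3=h.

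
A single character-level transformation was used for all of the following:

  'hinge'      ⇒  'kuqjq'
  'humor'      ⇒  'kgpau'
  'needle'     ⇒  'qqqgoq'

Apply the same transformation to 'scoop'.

vfaas

The shift depends on letter class: consonant h→k is +3, but vowel i→u is +12. Vowels shift forward by 12 and consonants shift forward by 3.
For scoop: s(cons)+3=v, c(cons)+3=f, o(vowel)+12=a, o(vowel)+12=a, p(cons)+3=s.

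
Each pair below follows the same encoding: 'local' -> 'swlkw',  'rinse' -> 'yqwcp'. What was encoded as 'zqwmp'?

since

Each letter shifts forward by (position + 7), i.e. 7, 8, 9, … — the shift grows by one for each successive letter.
Undoing it on zqwmp: z−7=s, q−8=i, w−9=n, m−10=c, p−11=e.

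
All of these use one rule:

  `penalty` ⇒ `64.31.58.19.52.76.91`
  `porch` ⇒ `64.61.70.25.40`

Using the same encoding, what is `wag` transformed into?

85.19.37

p(#16)→64 and e(#5)→31: differences scale by 3, so n = 3·pos + 16. The formula is n = 3×(alphabet index, a=1) + 16.
For wag: w=23→85, a=1→19, g=7→37.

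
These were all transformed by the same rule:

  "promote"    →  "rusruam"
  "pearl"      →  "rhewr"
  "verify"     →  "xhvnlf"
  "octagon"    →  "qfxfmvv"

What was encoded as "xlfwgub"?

Each letter shifts forward by (position + 2), i.e. 2, 3, 4, … — the shift grows by one for each successive letter.
Reversing it on xlfwgub: x−2=v, l−3=i, f−4=b, w−5=r, g−6=a, u−7=n, b−8=t.

vibrant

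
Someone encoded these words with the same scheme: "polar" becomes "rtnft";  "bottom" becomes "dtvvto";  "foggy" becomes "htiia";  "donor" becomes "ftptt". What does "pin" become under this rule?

rnp

Vowels shift forward by 5 and consonants shift forward by 2.
On pin: p(cons)+2=r, i(vowel)+5=n, n(cons)+2=p.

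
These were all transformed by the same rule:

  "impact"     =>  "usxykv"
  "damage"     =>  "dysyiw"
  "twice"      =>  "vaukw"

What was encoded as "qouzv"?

quilt

Treating letters as 0–25, the rule is x ↦ 19x + 24 (mod 26).
Decoding qouzv: q(16)→11·(16−24)≡16=q; o(14)→11·(14−24)≡20=u; u(20)→11·(20−24)≡8=i; z(25)→11·(25−24)≡11=l; v(21)→11·(21−24)≡19=t (all mod 26).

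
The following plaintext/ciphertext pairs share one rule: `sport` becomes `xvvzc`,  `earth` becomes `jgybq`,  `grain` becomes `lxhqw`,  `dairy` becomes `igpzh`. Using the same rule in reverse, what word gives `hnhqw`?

chain

In sport: s→x is +5, p→v is +6, o→v is +7, r→z is +8 — the shift increases by 1 each position. The shift increases by 1 at each position, starting from +5: 5, 6, 7, ….
Undoing it on hnhqw: h−5=c, n−6=h, h−7=a, q−8=i, w−9=n.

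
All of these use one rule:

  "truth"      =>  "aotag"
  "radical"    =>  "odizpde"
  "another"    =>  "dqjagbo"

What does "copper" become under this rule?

Treating letters as 0–25, the rule is x ↦ 19x + 3 (mod 26).
On copper: c(2)→19·2+3≡15=p; o(14)→19·14+3≡9=j; p(15)→19·15+3≡2=c; p(15)→19·15+3≡2=c; e(4)→19·4+3≡1=b; r(17)→19·17+3≡14=o (all mod 26).

pjccbo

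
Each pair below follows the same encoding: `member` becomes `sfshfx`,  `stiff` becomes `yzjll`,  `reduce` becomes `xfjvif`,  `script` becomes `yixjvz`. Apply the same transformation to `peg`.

The shift depends on letter class: consonant m→s is +6, but vowel e→f is +1. Vowels shift forward by 1 and consonants shift forward by 6.
Applying it to peg: p(cons)+6=v, e(vowel)+1=f, g(cons)+6=m.

vfm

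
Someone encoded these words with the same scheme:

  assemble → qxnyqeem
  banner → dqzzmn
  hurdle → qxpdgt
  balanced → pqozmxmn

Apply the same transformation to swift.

fruie

The output letters match the input read backwards, each shifted +12: assemble reversed is elbmessa. Read the word backwards and shift each letter +12.
For swift: reverse → tfiws; then shift: t+12=f, f+12=r, i+12=u, w+12=i, s+12=e.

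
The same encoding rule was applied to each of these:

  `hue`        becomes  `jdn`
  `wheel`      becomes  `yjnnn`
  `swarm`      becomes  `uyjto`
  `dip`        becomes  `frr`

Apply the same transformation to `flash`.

hnjuj

The shift depends on letter class: consonant h→j is +2, but vowel u→d is +9. The rule splits by letter class: vowels +9, consonants +2.
On flash: f(cons)+2=h, l(cons)+2=n, a(vowel)+9=j, s(cons)+2=u, h(cons)+2=j.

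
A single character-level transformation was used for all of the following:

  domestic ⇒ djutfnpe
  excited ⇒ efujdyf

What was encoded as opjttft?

The output letters match the input read backwards, each shifted +1: domestic reversed is citsemod. Read the word backwards and shift each letter +1.
Decoding opjttft: shift back: o−1=n, p−1=o, j−1=i, t−1=s, t−1=s, f−1=e, t−1=s → noisses; then reverse → session.

session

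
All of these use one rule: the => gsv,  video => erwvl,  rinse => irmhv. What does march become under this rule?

Each pair mirrors across the alphabet (t↔g, h↔s, e↔v): positions sum to 25. Letters are reflected about the middle of the alphabet (position → 25−position): Atbash.
For march: m↔n, a↔z, r↔i, c↔x, h↔s.

nzixs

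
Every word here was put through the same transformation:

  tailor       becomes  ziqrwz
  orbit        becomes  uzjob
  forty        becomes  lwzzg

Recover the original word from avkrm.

uncle

Shifts by position in tailor: pos 0: t→z (+6), pos 1: a→i (+8), pos 2: i→q (+8), pos 3: l→r (+6), pos 4: o→w (+8), pos 5: r→z (+8) — repeating every 3. A repeating key of period 3 is used — shifts +6, +8, +8 over and over.
Reversing it on avkrm: a−6=u, v−8=n, k−8=c, r−6=l, m−8=e.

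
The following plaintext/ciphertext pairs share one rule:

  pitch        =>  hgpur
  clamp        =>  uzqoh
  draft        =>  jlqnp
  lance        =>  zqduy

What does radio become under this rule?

p(15)→h(7) and i(8)→g(6) fit y≡15x+16 (mod 26); the inverse of 15 mod 26 is 7. This is an affine cipher: with a=0,…,z=25, each position x becomes (15x+16) mod 26.
On radio: r(17)→15·17+16≡11=l; a(0)→15·0+16≡16=q; d(3)→15·3+16≡9=j; i(8)→15·8+16≡6=g; o(14)→15·14+16≡18=s (all mod 26).

lqjgs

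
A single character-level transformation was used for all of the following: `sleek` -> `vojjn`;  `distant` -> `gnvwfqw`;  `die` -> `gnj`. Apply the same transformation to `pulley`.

The rule splits by letter class: vowels +5, consonants +3.
Applying it to pulley: p(cons)+3=s, u(vowel)+5=z, l(cons)+3=o, l(cons)+3=o, e(vowel)+5=j, y(cons)+3=b.

szoojb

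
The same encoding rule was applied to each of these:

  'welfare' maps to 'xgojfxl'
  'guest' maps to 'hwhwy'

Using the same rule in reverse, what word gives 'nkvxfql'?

mistake

In welfare: w→x is +1, e→g is +2, l→o is +3, f→j is +4 — the shift increases by 1 each position. Letter i (0-indexed) is shifted by i+1, so successive shifts are 1, 2, 3, ….
Decoding nkvxfql: n−1=m, k−2=i, v−3=s, x−4=t, f−5=a, q−6=k, l−7=e.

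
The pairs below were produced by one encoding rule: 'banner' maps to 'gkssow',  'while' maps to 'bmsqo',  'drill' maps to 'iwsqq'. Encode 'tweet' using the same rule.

The shift depends on letter class: consonant b→g is +5, but vowel a→k is +10. The rule splits by letter class: vowels +10, consonants +5.
On tweet: t(cons)+5=y, w(cons)+5=b, e(vowel)+10=o, e(vowel)+10=o, t(cons)+5=y.

ybooy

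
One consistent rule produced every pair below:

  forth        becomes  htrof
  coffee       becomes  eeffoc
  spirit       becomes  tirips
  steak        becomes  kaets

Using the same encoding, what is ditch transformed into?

The output letters match the input read backwards: forth reversed is htrof. The word is simply reversed.
For ditch: reverse → hctid.

hctid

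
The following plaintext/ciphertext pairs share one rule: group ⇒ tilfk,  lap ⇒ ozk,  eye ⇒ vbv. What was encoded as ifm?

Each letter is replaced by its mirror in the alphabet: a↔z, b↔y, c↔x, and so on (the Atbash cipher).
Undoing it on ifm: i↔r, f↔u, m↔n.

run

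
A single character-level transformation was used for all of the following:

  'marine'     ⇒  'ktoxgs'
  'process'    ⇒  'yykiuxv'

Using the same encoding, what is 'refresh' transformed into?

nykxlkx

Two steps: reverse the string, then apply a Caesar shift of +6.
Applying it to refresh: reverse → hserfer; then shift: h+6=n, s+6=y, e+6=k, r+6=x, f+6=l, e+6=k, r+6=x.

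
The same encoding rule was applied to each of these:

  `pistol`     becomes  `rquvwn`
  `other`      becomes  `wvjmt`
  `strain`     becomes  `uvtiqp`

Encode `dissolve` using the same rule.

fquuwnxm

Vowels shift forward by 8 and consonants shift forward by 2.
For dissolve: d(cons)+2=f, i(vowel)+8=q, s(cons)+2=u, s(cons)+2=u, o(vowel)+8=w, l(cons)+2=n, v(cons)+2=x, e(vowel)+8=m.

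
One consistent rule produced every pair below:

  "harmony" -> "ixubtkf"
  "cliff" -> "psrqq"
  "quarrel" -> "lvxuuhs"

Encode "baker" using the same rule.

gxjhu

h(7)→i(8) and a(0)→x(23) fit y≡9x+23 (mod 26); the inverse of 9 mod 26 is 3. Each letter's alphabet position (a=0..z=25) is mapped through 9·x+23 mod 26 — an affine cipher.
For baker: b(1)→9·1+23≡6=g; a(0)→9·0+23≡23=x; k(10)→9·10+23≡9=j; e(4)→9·4+23≡7=h; r(17)→9·17+23≡20=u (all mod 26).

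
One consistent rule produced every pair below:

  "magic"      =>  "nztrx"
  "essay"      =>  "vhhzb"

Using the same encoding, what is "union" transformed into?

Each pair mirrors across the alphabet (m↔n, a↔z, g↔t): positions sum to 25. Letters are reflected about the middle of the alphabet (position → 25−position): Atbash.
For union: u↔f, n↔m, i↔r, o↔l, n↔m.

fmrlm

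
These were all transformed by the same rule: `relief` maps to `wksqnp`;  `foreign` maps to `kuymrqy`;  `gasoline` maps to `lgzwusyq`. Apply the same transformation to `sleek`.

In relief: r→w is +5, e→k is +6, l→s is +7, i→q is +8 — the shift increases by 1 each position. Letter i (0-indexed) is shifted by i+5, so successive shifts are 5, 6, 7, ….
For sleek: s+5=x, l+6=r, e+7=l, e+8=m, k+9=t.

xrlmt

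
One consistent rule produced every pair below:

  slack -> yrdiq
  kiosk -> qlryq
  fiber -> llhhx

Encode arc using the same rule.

The shift depends on letter class: consonant s→y is +6, but vowel a→d is +3. Two shifts are in play — +3 for a/e/i/o/u, +6 for every other letter.
Applying it to arc: a(vowel)+3=d, r(cons)+6=x, c(cons)+6=i.

dxi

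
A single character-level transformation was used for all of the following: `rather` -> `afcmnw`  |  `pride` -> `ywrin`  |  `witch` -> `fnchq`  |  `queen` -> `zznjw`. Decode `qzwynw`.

hunter

Shifts by position in rather: pos 0: r→a (+9), pos 1: a→f (+5), pos 2: t→c (+9), pos 3: h→m (+5) — repeating every 2. It's a Vigenère-style cipher with numeric key [9,5]: position i shifts by key[i mod 2].
Reversing it on qzwynw: q−9=h, z−5=u, w−9=n, y−5=t, n−9=e, w−5=r.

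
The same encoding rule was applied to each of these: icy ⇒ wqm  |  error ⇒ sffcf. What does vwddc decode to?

Compare letters: i→w is +14, c→q is +14, y→m is +14 — a constant shift. Each letter is shifted forward by 14 in the alphabet (a Caesar shift of +14).
Reversing it on vwddc: v−14=h, w−14=i, d−14=p, d−14=p, c−14=o.

hippo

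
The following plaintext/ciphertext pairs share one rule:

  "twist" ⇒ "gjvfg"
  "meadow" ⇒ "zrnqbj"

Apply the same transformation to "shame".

Compare letters: t→g is +13, w→j is +13, i→v is +13 — a constant shift. This is a Caesar cipher with shift 13.
On shame: s+13=f, h+13=u, a+13=n, m+13=z, e+13=r.

funzr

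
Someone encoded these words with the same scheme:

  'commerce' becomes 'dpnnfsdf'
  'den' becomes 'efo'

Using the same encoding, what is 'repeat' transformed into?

sfqfbu

Compare letters: c→d is +1, o→p is +1, m→n is +1 — a constant shift. Every letter moves 1 place later in the alphabet, wrapping around z→a.
Applying it to repeat: r+1=s, e+1=f, p+1=q, e+1=f, a+1=b, t+1=u.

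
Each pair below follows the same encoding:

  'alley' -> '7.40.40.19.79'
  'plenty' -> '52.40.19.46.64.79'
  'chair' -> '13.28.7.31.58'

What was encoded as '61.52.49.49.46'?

a(#1)→7 and l(#12)→40: differences scale by 3, so n = 3·pos + 4. The formula is n = 3×(alphabet index, a=1) + 4.
Undoing it on 61.52.49.49.46: 61→(61−4)÷3=19=s, 52→(52−4)÷3=16=p, 49→(49−4)÷3=15=o, 49→(49−4)÷3=15=o, 46→(46−4)÷3=14=n.

spoon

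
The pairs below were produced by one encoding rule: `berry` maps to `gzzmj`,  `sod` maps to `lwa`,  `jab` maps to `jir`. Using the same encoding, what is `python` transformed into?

Two steps: reverse the string, then apply a Caesar shift of +8.
Applying it to python: reverse → nohtyp; then shift: n+8=v, o+8=w, h+8=p, t+8=b, y+8=g, p+8=x.

vwpbgx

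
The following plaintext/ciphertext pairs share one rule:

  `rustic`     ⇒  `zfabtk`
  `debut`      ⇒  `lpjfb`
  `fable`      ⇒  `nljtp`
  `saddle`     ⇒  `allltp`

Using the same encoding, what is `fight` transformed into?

Vowels shift forward by 11 and consonants shift forward by 8.
For fight: f(cons)+8=n, i(vowel)+11=t, g(cons)+8=o, h(cons)+8=p, t(cons)+8=b.

ntopb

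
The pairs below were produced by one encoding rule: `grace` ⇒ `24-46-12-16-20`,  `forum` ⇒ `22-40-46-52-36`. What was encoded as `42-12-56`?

paw

g(#7)→24 and r(#18)→46: differences scale by 2, so n = 2·pos + 10. With a=1..z=26, the number is 2·pos + 10.
Decoding 42-12-56: 42→(42−10)÷2=16=p, 12→(12−10)÷2=1=a, 56→(56−10)÷2=23=w.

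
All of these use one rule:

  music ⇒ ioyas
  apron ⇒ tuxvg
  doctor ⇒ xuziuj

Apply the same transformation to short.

Read the word backwards and shift each letter +6.
For short: reverse → trohs; then shift: t+6=z, r+6=x, o+6=u, h+6=n, s+6=y.

zxuny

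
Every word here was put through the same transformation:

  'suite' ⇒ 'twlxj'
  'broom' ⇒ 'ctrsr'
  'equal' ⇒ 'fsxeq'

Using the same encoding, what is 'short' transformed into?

tjrvy

Letter i (0-indexed) is shifted by i+1, so successive shifts are 1, 2, 3, ….
Applying it to short: s+1=t, h+2=j, o+3=r, r+4=v, t+5=y.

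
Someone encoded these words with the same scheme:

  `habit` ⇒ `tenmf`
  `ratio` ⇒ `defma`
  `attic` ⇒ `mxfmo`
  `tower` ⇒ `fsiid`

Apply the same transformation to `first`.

rmdwf

A repeating key of period 2 is used — shifts +12, +4 over and over.
Applying it to first: f+12=r, i+4=m, r+12=d, s+4=w, t+12=f.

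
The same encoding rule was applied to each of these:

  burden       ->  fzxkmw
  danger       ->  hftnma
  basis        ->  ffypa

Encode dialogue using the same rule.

The shift increases by 1 at each position, starting from +4: 4, 5, 6, ….
Applying it to dialogue: d+4=h, i+5=n, a+6=g, l+7=s, o+8=w, g+9=p, u+10=e, e+11=p.

hngswpep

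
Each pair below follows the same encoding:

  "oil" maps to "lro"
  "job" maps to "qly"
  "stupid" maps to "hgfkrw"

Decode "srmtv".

hinge

Each pair mirrors across the alphabet (o↔l, i↔r, l↔o): positions sum to 25. Each letter is replaced by its mirror in the alphabet: a↔z, b↔y, c↔x, and so on (the Atbash cipher).
Undoing it on srmtv: s↔h, r↔i, m↔n, t↔g, v↔e.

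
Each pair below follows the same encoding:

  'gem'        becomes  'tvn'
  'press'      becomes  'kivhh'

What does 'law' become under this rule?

ozd

Each pair mirrors across the alphabet (g↔t, e↔v, m↔n): positions sum to 25. Letters are reflected about the middle of the alphabet (position → 25−position): Atbash.
For law: l↔o, a↔z, w↔d.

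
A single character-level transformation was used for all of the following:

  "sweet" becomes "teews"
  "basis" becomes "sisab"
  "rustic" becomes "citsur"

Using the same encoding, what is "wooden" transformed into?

nedoow

The word is simply reversed.
Applying it to wooden: reverse → nedoow.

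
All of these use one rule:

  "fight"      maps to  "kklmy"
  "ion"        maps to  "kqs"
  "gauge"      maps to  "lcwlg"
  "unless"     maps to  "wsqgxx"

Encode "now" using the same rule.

The shift depends on letter class: consonant f→k is +5, but vowel i→k is +2. Two shifts are in play — +2 for a/e/i/o/u, +5 for every other letter.
For now: n(cons)+5=s, o(vowel)+2=q, w(cons)+5=b.

sqb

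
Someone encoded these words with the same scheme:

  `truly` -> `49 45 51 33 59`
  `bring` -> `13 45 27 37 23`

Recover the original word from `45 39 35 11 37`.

With a=1..z=26, the number is 2·pos + 9.
Decoding 45 39 35 11 37: 45→(45−9)÷2=18=r, 39→(39−9)÷2=15=o, 35→(35−9)÷2=13=m, 11→(11−9)÷2=1=a, 37→(37−9)÷2=14=n.

roman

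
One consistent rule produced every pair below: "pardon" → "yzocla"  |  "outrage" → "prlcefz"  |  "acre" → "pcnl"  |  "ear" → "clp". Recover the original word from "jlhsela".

pathway

The output letters match the input read backwards, each shifted +11: pardon reversed is nodrap. The word is reversed, then every letter is shifted forward by 11.
Reversing it on jlhsela: shift back: j−11=y, l−11=a, h−11=w, s−11=h, e−11=t, l−11=a, a−11=p → yawhtap; then reverse → pathway.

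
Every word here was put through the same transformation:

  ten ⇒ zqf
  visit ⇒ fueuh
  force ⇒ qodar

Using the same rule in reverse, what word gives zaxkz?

nylon

The output letters match the input read backwards, each shifted +12: ten reversed is net. The word is reversed, then every letter is shifted forward by 12.
Reversing it on zaxkz: shift back: z−12=n, a−12=o, x−12=l, k−12=y, z−12=n → nolyn; then reverse → nylon.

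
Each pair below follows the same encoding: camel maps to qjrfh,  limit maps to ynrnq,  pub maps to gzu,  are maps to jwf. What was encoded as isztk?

The output letters match the input read backwards, each shifted +5: camel reversed is lemac. Read the word backwards and shift each letter +5.
Reversing it on isztk: shift back: i−5=d, s−5=n, z−5=u, t−5=o, k−5=f → dnuof; then reverse → found.

found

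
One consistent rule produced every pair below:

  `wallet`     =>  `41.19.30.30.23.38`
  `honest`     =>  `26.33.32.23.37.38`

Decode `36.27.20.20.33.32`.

ribbon

w is letter #23 and maps to 41: an offset of 18. The number is (letter's place in the alphabet, a=1) + 18.
Decoding 36.27.20.20.33.32: 36→(36−18)÷1=18=r, 27→(27−18)÷1=9=i, 20→(20−18)÷1=2=b, 20→(20−18)÷1=2=b, 33→(33−18)÷1=15=o, 32→(32−18)÷1=14=n.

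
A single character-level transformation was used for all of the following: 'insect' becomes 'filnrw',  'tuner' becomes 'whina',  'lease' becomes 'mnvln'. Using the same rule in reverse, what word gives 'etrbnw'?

i(8)→f(5) and n(13)→i(8) fit y≡11x+21 (mod 26); the inverse of 11 mod 26 is 19. Treating letters as 0–25, the rule is x ↦ 11x + 21 (mod 26).
Reversing it on etrbnw: e(4)→19·(4−21)≡15=p; t(19)→19·(19−21)≡14=o; r(17)→19·(17−21)≡2=c; b(1)→19·(1−21)≡10=k; n(13)→19·(13−21)≡4=e; w(22)→19·(22−21)≡19=t (all mod 26).

pocket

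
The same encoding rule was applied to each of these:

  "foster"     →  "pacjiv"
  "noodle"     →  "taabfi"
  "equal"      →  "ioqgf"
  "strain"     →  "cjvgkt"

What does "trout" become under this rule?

jvaqj

f(5)→p(15) and o(14)→a(0) fit y≡7x+6 (mod 26); the inverse of 7 mod 26 is 15. This is an affine cipher: with a=0,…,z=25, each position x becomes (7x+6) mod 26.
For trout: t(19)→7·19+6≡9=j; r(17)→7·17+6≡21=v; o(14)→7·14+6≡0=a; u(20)→7·20+6≡16=q; t(19)→7·19+6≡9=j (all mod 26).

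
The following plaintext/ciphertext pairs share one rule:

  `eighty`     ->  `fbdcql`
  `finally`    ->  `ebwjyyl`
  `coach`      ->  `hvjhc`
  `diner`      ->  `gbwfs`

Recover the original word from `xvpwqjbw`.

Treating letters as 0–25, the rule is x ↦ 25x + 9 (mod 26).
Undoing it on xvpwqjbw: x(23)→25·(23−9)≡12=m; v(21)→25·(21−9)≡14=o; p(15)→25·(15−9)≡20=u; w(22)→25·(22−9)≡13=n; q(16)→25·(16−9)≡19=t; j(9)→25·(9−9)≡0=a; b(1)→25·(1−9)≡8=i; w(22)→25·(22−9)≡13=n (all mod 26).

mountain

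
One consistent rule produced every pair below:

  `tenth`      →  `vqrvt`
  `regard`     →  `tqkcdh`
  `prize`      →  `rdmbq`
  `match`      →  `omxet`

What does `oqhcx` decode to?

medal

A repeating key of period 3 is used — shifts +2, +12, +4 over and over.
Reversing it on oqhcx: o−2=m, q−12=e, h−4=d, c−2=a, x−12=l.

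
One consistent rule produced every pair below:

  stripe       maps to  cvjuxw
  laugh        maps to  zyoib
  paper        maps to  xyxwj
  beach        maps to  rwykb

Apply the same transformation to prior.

This is an affine cipher: with a=0,…,z=25, each position x becomes (19x+24) mod 26.
On prior: p(15)→19·15+24≡23=x; r(17)→19·17+24≡9=j; i(8)→19·8+24≡20=u; o(14)→19·14+24≡4=e; r(17)→19·17+24≡9=j (all mod 26).

xjuej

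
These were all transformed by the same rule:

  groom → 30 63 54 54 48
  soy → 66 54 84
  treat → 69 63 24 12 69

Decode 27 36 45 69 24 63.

filter

g(#7)→30 and r(#18)→63: differences scale by 3, so n = 3·pos + 9. Each letter becomes 3×(its alphabet position, a=1..z=26) + 9.
Undoing it on 27 36 45 69 24 63: 27→(27−9)÷3=6=f, 36→(36−9)÷3=9=i, 45→(45−9)÷3=12=l, 69→(69−9)÷3=20=t, 24→(24−9)÷3=5=e, 63→(63−9)÷3=18=r.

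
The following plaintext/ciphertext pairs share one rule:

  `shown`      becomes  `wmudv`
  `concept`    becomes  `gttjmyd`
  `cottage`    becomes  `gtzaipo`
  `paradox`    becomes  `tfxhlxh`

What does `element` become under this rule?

In shown: s→w is +4, h→m is +5, o→u is +6, w→d is +7 — the shift increases by 1 each position. Letter i (0-indexed) is shifted by i+4, so successive shifts are 4, 5, 6, ….
On element: e+4=i, l+5=q, e+6=k, m+7=t, e+8=m, n+9=w, t+10=d.

iqktmwd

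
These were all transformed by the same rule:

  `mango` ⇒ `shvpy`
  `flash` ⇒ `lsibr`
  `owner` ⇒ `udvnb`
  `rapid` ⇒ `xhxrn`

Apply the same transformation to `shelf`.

In mango: m→s is +6, a→h is +7, n→v is +8, g→p is +9 — the shift increases by 1 each position. Each letter shifts forward by (position + 6), i.e. 6, 7, 8, … — the shift grows by one for each successive letter.
Applying it to shelf: s+6=y, h+7=o, e+8=m, l+9=u, f+10=p.

yomup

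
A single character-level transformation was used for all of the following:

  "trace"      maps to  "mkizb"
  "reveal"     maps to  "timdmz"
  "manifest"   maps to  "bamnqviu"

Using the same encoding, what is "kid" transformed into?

lqs

The word is reversed, then every letter is shifted forward by 8.
For kid: reverse → dik; then shift: d+8=l, i+8=q, k+8=s.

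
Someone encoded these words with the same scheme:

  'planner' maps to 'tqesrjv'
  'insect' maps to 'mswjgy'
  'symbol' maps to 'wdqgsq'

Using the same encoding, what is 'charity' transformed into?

gmewmyc

Shifts by position in planner: pos 0: p→t (+4), pos 1: l→q (+5), pos 2: a→e (+4), pos 3: n→s (+5) — repeating every 2. The shifts repeat in a cycle of length 2: positions 0,1,… shift by +4, +5, then the pattern repeats.
Applying it to charity: c+4=g, h+5=m, a+4=e, r+5=w, i+4=m, t+5=y, y+4=c.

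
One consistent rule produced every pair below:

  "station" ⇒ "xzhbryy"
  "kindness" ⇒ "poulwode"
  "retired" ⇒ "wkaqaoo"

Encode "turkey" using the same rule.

In station: s→x is +5, t→z is +6, a→h is +7, t→b is +8 — the shift increases by 1 each position. The shift increases by 1 at each position, starting from +5: 5, 6, 7, ….
On turkey: t+5=y, u+6=a, r+7=y, k+8=s, e+9=n, y+10=i.

yaysni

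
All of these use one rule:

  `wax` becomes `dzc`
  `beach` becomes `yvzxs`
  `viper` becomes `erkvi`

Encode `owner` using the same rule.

Each pair mirrors across the alphabet (w↔d, a↔z, x↔c): positions sum to 25. Each letter is replaced by its mirror in the alphabet: a↔z, b↔y, c↔x, and so on (the Atbash cipher).
For owner: o↔l, w↔d, n↔m, e↔v, r↔i.

ldmvi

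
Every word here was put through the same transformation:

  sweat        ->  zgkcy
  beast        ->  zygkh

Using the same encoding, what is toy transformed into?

The output letters match the input read backwards, each shifted +6: sweat reversed is taews. The word is reversed, then every letter is shifted forward by 6.
On toy: reverse → yot; then shift: y+6=e, o+6=u, t+6=z.

euz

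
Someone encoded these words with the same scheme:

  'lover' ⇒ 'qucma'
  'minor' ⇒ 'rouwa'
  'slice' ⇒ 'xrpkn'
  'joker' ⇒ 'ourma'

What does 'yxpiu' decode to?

trial

In lover: l→q is +5, o→u is +6, v→c is +7, e→m is +8 — the shift increases by 1 each position. Letter i (0-indexed) is shifted by i+5, so successive shifts are 5, 6, 7, ….
Reversing it on yxpiu: y−5=t, x−6=r, p−7=i, i−8=a, u−9=l.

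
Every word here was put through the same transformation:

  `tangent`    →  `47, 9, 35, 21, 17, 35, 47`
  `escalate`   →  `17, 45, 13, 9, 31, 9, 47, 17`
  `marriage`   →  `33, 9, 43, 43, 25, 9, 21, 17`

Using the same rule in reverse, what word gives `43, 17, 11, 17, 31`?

With a=1..z=26, the number is 2·pos + 7.
Decoding 43, 17, 11, 17, 31: 43→(43−7)÷2=18=r, 17→(17−7)÷2=5=e, 11→(11−7)÷2=2=b, 17→(17−7)÷2=5=e, 31→(31−7)÷2=12=l.

rebel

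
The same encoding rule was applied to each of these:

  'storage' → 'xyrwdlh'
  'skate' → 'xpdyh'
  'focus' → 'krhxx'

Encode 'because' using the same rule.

ghhdxxh

The shift depends on letter class: consonant s→x is +5, but vowel o→r is +3. The rule splits by letter class: vowels +3, consonants +5.
On because: b(cons)+5=g, e(vowel)+3=h, c(cons)+5=h, a(vowel)+3=d, u(vowel)+3=x, s(cons)+5=x, e(vowel)+3=h.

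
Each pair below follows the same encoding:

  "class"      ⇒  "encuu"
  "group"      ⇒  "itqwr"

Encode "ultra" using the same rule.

wnvtc

Compare letters: c→e is +2, l→n is +2, a→c is +2 — a constant shift. It's a constant shift of +2 (ROT2).
On ultra: u+2=w, l+2=n, t+2=v, r+2=t, a+2=c.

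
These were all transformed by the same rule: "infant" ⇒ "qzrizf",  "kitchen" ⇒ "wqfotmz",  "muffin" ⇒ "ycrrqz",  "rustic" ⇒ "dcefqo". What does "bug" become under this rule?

The shift depends on letter class: consonant n→z is +12, but vowel i→q is +8. Two shifts are in play — +8 for a/e/i/o/u, +12 for every other letter.
For bug: b(cons)+12=n, u(vowel)+8=c, g(cons)+12=s.

ncs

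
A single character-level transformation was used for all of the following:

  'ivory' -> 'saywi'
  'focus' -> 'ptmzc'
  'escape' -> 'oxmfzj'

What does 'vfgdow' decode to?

Shifts by position in ivory: pos 0: i→s (+10), pos 1: v→a (+5), pos 2: o→y (+10), pos 3: r→w (+5) — repeating every 2. The shifts repeat in a cycle of length 2: positions 0,1,… shift by +10, +5, then the pattern repeats.
Undoing it on vfgdow: v−10=l, f−5=a, g−10=w, d−5=y, o−10=e, w−5=r.

lawyer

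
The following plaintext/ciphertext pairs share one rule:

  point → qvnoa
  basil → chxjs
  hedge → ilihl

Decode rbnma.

quilt

Shifts by position in point: pos 0: p→q (+1), pos 1: o→v (+7), pos 2: i→n (+5), pos 3: n→o (+1), pos 4: t→a (+7) — repeating every 3. The shifts repeat in a cycle of length 3: positions 0,1,… shift by +1, +7, +5, then the pattern repeats.
Decoding rbnma: r−1=q, b−7=u, n−5=i, m−1=l, a−7=t.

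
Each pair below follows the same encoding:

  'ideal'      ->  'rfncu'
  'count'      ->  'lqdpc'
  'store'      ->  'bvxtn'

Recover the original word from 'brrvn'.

The shifts repeat in a cycle of length 2: positions 0,1,… shift by +9, +2, then the pattern repeats.
Undoing it on brrvn: b−9=s, r−2=p, r−9=i, v−2=t, n−9=e.

spite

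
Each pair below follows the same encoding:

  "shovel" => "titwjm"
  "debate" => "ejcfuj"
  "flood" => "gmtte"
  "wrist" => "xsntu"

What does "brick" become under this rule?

csndl

The shift depends on letter class: consonant s→t is +1, but vowel o→t is +5. Two shifts are in play — +5 for a/e/i/o/u, +1 for every other letter.
For brick: b(cons)+1=c, r(cons)+1=s, i(vowel)+5=n, c(cons)+1=d, k(cons)+1=l.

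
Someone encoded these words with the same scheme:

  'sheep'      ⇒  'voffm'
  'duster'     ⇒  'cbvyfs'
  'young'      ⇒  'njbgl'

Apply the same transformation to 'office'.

jiirzf

Treating letters as 0–25, the rule is x ↦ 3x + 19 (mod 26).
Applying it to office: o(14)→3·14+19≡9=j; f(5)→3·5+19≡8=i; f(5)→3·5+19≡8=i; i(8)→3·8+19≡17=r; c(2)→3·2+19≡25=z; e(4)→3·4+19≡5=f (all mod 26).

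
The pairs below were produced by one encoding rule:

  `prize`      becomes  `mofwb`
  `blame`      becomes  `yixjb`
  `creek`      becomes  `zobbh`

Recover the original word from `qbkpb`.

Compare letters: p→m is +23, r→o is +23, i→f is +23 — a constant shift. Each letter is shifted forward by 23 in the alphabet (a Caesar shift of +23).
Decoding qbkpb: q−23=t, b−23=e, k−23=n, p−23=s, b−23=e.

tense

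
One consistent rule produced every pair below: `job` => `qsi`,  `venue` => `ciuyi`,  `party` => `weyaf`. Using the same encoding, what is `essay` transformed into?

izzef

The rule splits by letter class: vowels +4, consonants +7.
Applying it to essay: e(vowel)+4=i, s(cons)+7=z, s(cons)+7=z, a(vowel)+4=e, y(cons)+7=f.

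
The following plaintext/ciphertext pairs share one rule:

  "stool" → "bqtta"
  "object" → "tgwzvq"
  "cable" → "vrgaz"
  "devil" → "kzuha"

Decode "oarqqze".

flatten

s(18)→b(1) and t(19)→q(16) fit y≡15x+17 (mod 26); the inverse of 15 mod 26 is 7. Treating letters as 0–25, the rule is x ↦ 15x + 17 (mod 26).
Undoing it on oarqqze: o(14)→7·(14−17)≡5=f; a(0)→7·(0−17)≡11=l; r(17)→7·(17−17)≡0=a; q(16)→7·(16−17)≡19=t; q(16)→7·(16−17)≡19=t; z(25)→7·(25−17)≡4=e; e(4)→7·(4−17)≡13=n (all mod 26).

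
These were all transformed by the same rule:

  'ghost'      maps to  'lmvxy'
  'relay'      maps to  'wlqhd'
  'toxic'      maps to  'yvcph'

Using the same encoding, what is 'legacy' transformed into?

The shift depends on letter class: consonant g→l is +5, but vowel o→v is +7. Two shifts are in play — +7 for a/e/i/o/u, +5 for every other letter.
For legacy: l(cons)+5=q, e(vowel)+7=l, g(cons)+5=l, a(vowel)+7=h, c(cons)+5=h, y(cons)+5=d.

qllhhd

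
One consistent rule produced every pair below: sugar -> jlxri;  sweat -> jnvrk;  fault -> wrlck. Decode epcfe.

This is a Caesar cipher with shift 17.
Decoding epcfe: e−17=n, p−17=y, c−17=l, f−17=o, e−17=n.

nylon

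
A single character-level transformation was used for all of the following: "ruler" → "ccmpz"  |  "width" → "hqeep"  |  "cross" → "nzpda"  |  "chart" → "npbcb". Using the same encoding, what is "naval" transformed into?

yiwlt

Shifts by position in ruler: pos 0: r→c (+11), pos 1: u→c (+8), pos 2: l→m (+1), pos 3: e→p (+11), pos 4: r→z (+8) — repeating every 3. A repeating key of period 3 is used — shifts +11, +8, +1 over and over.
For naval: n+11=y, a+8=i, v+1=w, a+11=l, l+8=t.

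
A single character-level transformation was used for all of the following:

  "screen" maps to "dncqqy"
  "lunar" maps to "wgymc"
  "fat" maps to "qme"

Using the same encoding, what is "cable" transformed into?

Vowels shift forward by 12 and consonants shift forward by 11.
Applying it to cable: c(cons)+11=n, a(vowel)+12=m, b(cons)+11=m, l(cons)+11=w, e(vowel)+12=q.

nmmwq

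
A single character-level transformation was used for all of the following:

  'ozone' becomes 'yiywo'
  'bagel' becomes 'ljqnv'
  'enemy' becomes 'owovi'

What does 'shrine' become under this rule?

Shifts by position in ozone: pos 0: o→y (+10), pos 1: z→i (+9), pos 2: o→y (+10), pos 3: n→w (+9) — repeating every 2. The shifts repeat in a cycle of length 2: positions 0,1,… shift by +10, +9, then the pattern repeats.
Applying it to shrine: s+10=c, h+9=q, r+10=b, i+9=r, n+10=x, e+9=n.

cqbrxn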